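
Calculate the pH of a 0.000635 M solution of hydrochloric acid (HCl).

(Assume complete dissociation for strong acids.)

[H⁺] = 0.000635 M for strong acid. pH = -log[H⁺] = -log(0.000635)

pH = 3.20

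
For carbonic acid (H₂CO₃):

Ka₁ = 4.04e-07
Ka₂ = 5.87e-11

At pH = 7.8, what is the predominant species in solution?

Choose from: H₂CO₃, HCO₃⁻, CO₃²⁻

pKa₁ = 6.39, pKa₂ = 10.23. For a polyprotic acid the predominant species crosses at each pKa: below pKa_n the protonated form dominates, above it the deprotonated form does. At pH = 7.8, the predominant species is HCO₃⁻.

HCO₃⁻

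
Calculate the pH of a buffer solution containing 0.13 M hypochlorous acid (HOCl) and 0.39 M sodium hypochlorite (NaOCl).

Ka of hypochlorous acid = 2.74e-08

pKa = -log(2.74e-08) = 7.56. pH = pKa + log([A⁻]/[HA]) = 7.56 + log(0.39/0.13)

pH = 8.04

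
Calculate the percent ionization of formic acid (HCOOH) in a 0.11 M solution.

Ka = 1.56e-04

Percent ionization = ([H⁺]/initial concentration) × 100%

Using Ka equilibrium: x² + Ka×x - Ka×C = 0. Solving: [H⁺] = 4.0652e-03. Percent = (4.0652e-03/0.11) × 100

Percent ionization = 3.7%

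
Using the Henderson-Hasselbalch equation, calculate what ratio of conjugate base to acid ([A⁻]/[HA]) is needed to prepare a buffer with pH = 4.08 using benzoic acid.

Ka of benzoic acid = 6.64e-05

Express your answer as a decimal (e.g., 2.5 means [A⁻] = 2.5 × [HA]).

pKa = -log(6.64e-05) = 4.1778. pH = pKa + log([A⁻]/[HA]), so log([A⁻]/[HA]) = pH − pKa = 4.08 − 4.1778 = -0.0978. [A⁻]/[HA] = 10^(-0.0978) = 0.798

[A⁻]/[HA] = 0.798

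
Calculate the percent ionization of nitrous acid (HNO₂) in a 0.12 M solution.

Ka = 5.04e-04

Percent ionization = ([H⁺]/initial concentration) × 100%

Using Ka equilibrium: x² + Ka×x - Ka×C = 0. Solving: [H⁺] = 7.5290e-03. Percent = (7.5290e-03/0.12) × 100

Percent ionization = 6.27%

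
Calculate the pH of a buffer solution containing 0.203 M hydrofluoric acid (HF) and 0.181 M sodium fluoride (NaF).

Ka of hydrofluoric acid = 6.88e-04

pKa = -log(6.88e-04) = 3.16. pH = pKa + log([A⁻]/[HA]) = 3.16 + log(0.181/0.203)

pH = 3.11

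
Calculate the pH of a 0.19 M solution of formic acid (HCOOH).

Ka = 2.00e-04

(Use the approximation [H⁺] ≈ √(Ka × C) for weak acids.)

[H⁺] = √(Ka × C) = √(2.00e-04 × 0.19) = 6.1644e-03. pH = -log(6.1644e-03)

pH = 2.21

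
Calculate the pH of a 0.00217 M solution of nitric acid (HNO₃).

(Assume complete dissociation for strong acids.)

[H⁺] = 0.00217 M for strong acid. pH = -log[H⁺] = -log(0.00217)

pH = 2.66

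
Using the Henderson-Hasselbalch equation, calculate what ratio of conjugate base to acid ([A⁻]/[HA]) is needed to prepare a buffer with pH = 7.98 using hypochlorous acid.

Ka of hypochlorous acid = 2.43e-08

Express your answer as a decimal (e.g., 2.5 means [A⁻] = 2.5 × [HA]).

pKa = -log(2.43e-08) = 7.6144. pH = pKa + log([A⁻]/[HA]), so log([A⁻]/[HA]) = pH − pKa = 7.98 − 7.6144 = 0.3656. [A⁻]/[HA] = 10^(0.3656) = 2.32

[A⁻]/[HA] = 2.32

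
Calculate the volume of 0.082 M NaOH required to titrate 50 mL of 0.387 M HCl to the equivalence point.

At equivalence: moles acid = moles base. moles HCl = 0.387 × 50/1000 = 0.01935 mol. V_base = moles / 0.082 × 1000 = 236.0 mL.

V_{base} = 236.0 mL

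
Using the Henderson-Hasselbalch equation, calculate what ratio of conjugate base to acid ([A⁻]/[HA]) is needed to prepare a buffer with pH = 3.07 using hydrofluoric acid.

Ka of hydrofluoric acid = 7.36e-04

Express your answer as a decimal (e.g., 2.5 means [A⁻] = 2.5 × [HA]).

pKa = -log(7.36e-04) = 3.1331. pH = pKa + log([A⁻]/[HA]), so log([A⁻]/[HA]) = pH − pKa = 3.07 − 3.1331 = -0.0631. [A⁻]/[HA] = 10^(-0.0631) = 0.865

[A⁻]/[HA] = 0.865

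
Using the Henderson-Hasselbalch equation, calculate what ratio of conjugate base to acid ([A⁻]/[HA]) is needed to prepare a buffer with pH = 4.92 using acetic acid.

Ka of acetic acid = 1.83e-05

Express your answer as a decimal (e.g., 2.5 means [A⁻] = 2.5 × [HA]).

pKa = -log(1.83e-05) = 4.7375. pH = pKa + log([A⁻]/[HA]), so log([A⁻]/[HA]) = pH − pKa = 4.92 − 4.7375 = 0.1825. [A⁻]/[HA] = 10^(0.1825) = 1.52

[A⁻]/[HA] = 1.52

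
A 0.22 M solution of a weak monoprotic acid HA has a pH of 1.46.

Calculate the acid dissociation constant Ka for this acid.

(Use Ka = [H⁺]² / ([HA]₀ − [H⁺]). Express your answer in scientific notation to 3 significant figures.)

[H⁺] = 10^(−pH) = 10^(−1.46) = 3.467e-02 M. For HA ⇌ H⁺ + A⁻, Ka = [H⁺][A⁻]/[HA] = [H⁺]² / ([HA]₀ − [H⁺]) = (3.467e-02)² / (0.22 − 3.467e-02) = 6.49e-03.

K_a = 6.49e-03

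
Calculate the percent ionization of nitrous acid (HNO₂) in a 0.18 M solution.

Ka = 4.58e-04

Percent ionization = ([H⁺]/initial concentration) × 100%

Using Ka equilibrium: x² + Ka×x - Ka×C = 0. Solving: [H⁺] = 8.8535e-03. Percent = (8.8535e-03/0.18) × 100

Percent ionization = 4.92%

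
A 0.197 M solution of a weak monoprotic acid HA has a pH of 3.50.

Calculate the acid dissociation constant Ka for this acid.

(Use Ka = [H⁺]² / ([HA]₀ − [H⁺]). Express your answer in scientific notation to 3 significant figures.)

[H⁺] = 10^(−pH) = 10^(−3.50) = 3.162e-04 M. For HA ⇌ H⁺ + A⁻, Ka = [H⁺][A⁻]/[HA] = [H⁺]² / ([HA]₀ − [H⁺]) = (3.162e-04)² / (0.197 − 3.162e-04) = 5.08e-07.

K_a = 5.08e-07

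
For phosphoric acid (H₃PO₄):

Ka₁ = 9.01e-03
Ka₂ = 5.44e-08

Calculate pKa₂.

pKa₂ = -log(Ka₂) = -log(5.44e-08) = 7.26.

pK_{a2} = 7.26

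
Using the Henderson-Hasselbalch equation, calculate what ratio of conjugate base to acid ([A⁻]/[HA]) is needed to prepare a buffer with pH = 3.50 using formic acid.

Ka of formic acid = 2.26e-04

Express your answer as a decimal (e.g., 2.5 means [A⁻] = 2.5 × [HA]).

pKa = -log(2.26e-04) = 3.6459. pH = pKa + log([A⁻]/[HA]), so log([A⁻]/[HA]) = pH − pKa = 3.50 − 3.6459 = -0.1459. [A⁻]/[HA] = 10^(-0.1459) = 0.715

[A⁻]/[HA] = 0.715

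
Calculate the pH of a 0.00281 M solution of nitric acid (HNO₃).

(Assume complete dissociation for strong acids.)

[H⁺] = 0.00281 M for strong acid. pH = -log[H⁺] = -log(0.00281)

pH = 2.55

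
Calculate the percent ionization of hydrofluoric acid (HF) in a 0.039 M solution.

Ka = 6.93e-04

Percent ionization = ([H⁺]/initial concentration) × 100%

Using Ka equilibrium: x² + Ka×x - Ka×C = 0. Solving: [H⁺] = 4.8638e-03. Percent = (4.8638e-03/0.039) × 100

Percent ionization = 12.5%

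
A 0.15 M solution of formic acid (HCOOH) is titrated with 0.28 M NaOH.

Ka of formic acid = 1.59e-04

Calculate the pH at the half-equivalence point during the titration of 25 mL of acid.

At half-equivalence [HA] = [A⁻], so Henderson-Hasselbalch gives pH = pKa = -log(1.59e-04) = 3.80.

pH = pKa = 3.80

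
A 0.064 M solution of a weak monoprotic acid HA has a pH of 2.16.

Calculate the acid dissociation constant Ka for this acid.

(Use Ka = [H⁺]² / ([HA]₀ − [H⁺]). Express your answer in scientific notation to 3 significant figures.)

[H⁺] = 10^(−pH) = 10^(−2.16) = 6.918e-03 M. For HA ⇌ H⁺ + A⁻, Ka = [H⁺][A⁻]/[HA] = [H⁺]² / ([HA]₀ − [H⁺]) = (6.918e-03)² / (0.064 − 6.918e-03) = 8.39e-04.

K_a = 8.39e-04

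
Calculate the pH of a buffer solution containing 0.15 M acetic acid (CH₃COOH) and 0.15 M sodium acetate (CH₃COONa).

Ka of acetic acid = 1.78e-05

pKa = -log(1.78e-05) = 4.75. pH = pKa + log([A⁻]/[HA]) = 4.75 + log(0.15/0.15)

pH = 4.75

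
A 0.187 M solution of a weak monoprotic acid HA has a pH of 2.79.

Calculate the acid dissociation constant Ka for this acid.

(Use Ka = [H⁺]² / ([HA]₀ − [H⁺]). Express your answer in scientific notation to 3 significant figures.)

[H⁺] = 10^(−pH) = 10^(−2.79) = 1.622e-03 M. For HA ⇌ H⁺ + A⁻, Ka = [H⁺][A⁻]/[HA] = [H⁺]² / ([HA]₀ − [H⁺]) = (1.622e-03)² / (0.187 − 1.622e-03) = 1.42e-05.

K_a = 1.42e-05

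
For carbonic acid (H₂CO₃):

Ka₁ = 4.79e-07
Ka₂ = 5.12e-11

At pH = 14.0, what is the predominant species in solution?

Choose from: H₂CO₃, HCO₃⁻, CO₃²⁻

pKa₁ = 6.32, pKa₂ = 10.29. For a polyprotic acid the predominant species crosses at each pKa: below pKa_n the protonated form dominates, above it the deprotonated form does. At pH = 14.0, the predominant species is CO₃²⁻.

CO₃²⁻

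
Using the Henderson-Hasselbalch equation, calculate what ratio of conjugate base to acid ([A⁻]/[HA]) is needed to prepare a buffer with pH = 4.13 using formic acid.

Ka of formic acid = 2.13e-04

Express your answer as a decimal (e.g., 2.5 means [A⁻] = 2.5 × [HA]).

pKa = -log(2.13e-04) = 3.6716. pH = pKa + log([A⁻]/[HA]), so log([A⁻]/[HA]) = pH − pKa = 4.13 − 3.6716 = 0.4584. [A⁻]/[HA] = 10^(0.4584) = 2.87

[A⁻]/[HA] = 2.87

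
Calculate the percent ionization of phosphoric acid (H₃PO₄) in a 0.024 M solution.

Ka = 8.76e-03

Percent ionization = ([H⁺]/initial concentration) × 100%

Using Ka equilibrium: x² + Ka×x - Ka×C = 0. Solving: [H⁺] = 1.0767e-02. Percent = (1.0767e-02/0.024) × 100

Percent ionization = 44.9%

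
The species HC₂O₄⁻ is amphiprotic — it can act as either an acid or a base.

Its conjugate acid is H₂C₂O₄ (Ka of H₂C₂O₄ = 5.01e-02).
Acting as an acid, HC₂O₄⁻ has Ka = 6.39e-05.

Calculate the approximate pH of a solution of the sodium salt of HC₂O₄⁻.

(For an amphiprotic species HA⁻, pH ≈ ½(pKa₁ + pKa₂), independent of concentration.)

pKa₁ = -log(5.01e-02) = 1.30; pKa₂ = -log(6.39e-05) = 4.19. For an amphiprotic species, pH ≈ ½(pKa₁ + pKa₂) = ½(1.30 + 4.19) = 2.75.

pH = 2.75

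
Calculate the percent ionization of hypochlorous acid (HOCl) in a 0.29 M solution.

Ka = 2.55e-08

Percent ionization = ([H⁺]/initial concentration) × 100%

Using Ka equilibrium: x² + Ka×x - Ka×C = 0. Solving: [H⁺] = 8.5981e-05. Percent = (8.5981e-05/0.29) × 100

Percent ionization = 0.0296%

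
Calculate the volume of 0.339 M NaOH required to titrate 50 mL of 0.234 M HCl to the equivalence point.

At equivalence: moles acid = moles base. moles HCl = 0.234 × 50/1000 = 0.0117 mol. V_base = moles / 0.339 × 1000 = 34.5 mL.

V_{base} = 34.5 mL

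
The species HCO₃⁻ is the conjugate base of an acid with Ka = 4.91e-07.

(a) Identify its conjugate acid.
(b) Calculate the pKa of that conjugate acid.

(a) The conjugate acid is formed by adding one H⁺ to HCO₃⁻, giving H₂CO₃. (b) pKa = -log(Ka) = -log(4.91e-07) = 6.31.

Conjugate acid: H₂CO₃; pK_a = 6.31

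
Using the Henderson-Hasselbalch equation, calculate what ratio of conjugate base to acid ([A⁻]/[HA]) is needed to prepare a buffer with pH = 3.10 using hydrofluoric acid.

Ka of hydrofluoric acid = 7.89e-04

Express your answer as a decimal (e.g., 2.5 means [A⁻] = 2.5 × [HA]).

pKa = -log(7.89e-04) = 3.1029. pH = pKa + log([A⁻]/[HA]), so log([A⁻]/[HA]) = pH − pKa = 3.10 − 3.1029 = -0.0029. [A⁻]/[HA] = 10^(-0.0029) = 0.993

[A⁻]/[HA] = 0.993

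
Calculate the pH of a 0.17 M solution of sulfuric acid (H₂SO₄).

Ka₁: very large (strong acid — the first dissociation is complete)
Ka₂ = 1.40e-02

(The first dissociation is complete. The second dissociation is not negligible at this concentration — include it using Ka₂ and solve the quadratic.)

First dissociation is complete: [H⁺]₀ = [HSO₄⁻]₀ = C = 0.17 M. Second dissociation HSO₄⁻ ⇌ H⁺ + SO₄²⁻: let x = [SO₄²⁻]. Ka₂ = (C + x)·x / (C − x) = 1.40e-02 → x² + (C + Ka₂)·x − Ka₂·C = 0 → x² + 0.18400·x − 2.380e-03 = 0. x = (−0.18400 + √(0.18400² + 4 × 2.380e-03)) / 2 = 1.2135e-02 M. [H⁺] = C + x = 0.17 + 1.2135e-02 = 1.8213e-01 M. pH = -log(1.8213e-01) = 0.74.

pH = 0.74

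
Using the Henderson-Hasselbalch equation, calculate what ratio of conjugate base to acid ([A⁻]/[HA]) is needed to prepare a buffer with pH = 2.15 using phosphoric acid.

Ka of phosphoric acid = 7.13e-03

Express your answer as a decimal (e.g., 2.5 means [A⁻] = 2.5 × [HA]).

pKa = -log(7.13e-03) = 2.1469. pH = pKa + log([A⁻]/[HA]), so log([A⁻]/[HA]) = pH − pKa = 2.15 − 2.1469 = 0.0031. [A⁻]/[HA] = 10^(0.0031) = 1.01

[A⁻]/[HA] = 1.01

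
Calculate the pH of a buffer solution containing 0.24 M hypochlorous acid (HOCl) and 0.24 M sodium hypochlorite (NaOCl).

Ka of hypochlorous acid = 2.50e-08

pKa = -log(2.50e-08) = 7.60. pH = pKa + log([A⁻]/[HA]) = 7.60 + log(0.24/0.24)

pH = 7.60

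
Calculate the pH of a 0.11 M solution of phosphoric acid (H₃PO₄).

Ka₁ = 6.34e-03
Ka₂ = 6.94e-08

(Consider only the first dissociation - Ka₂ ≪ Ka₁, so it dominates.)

First dissociation dominates. From Ka₁ = [H⁺][HA⁻]/[H₂A], x² + Ka₁·x − Ka₁·C = 0 with C = 0.11 M and Ka₁ = 6.34e-03. Solving: [H⁺] = (−Ka₁ + √(Ka₁² + 4·Ka₁·C)) / 2 = 2.3428e-02 M. pH = -log(2.3428e-02) = 1.63.

pH = 1.63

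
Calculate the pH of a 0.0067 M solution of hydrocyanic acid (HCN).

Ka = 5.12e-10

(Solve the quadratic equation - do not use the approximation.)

x² + Ka×x - Ka×C = 0. Using quadratic formula: [H⁺] = 1.8519e-06

pH = 5.73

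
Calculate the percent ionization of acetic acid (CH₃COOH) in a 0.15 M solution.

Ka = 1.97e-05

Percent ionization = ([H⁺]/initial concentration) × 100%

Using Ka equilibrium: x² + Ka×x - Ka×C = 0. Solving: [H⁺] = 1.7092e-03. Percent = (1.7092e-03/0.15) × 100

Percent ionization = 1.14%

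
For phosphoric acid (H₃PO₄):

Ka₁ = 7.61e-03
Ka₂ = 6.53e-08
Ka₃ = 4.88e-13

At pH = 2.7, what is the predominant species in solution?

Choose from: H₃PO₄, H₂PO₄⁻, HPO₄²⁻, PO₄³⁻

pKa₁ = 2.12, pKa₂ = 7.19, pKa₃ = 12.31. For a polyprotic acid the predominant species crosses at each pKa: below pKa_n the protonated form dominates, above it the deprotonated form does. At pH = 2.7, the predominant species is H₂PO₄⁻.

H₂PO₄⁻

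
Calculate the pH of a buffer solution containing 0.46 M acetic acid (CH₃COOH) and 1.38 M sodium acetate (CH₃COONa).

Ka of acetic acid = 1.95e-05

pKa = -log(1.95e-05) = 4.71. pH = pKa + log([A⁻]/[HA]) = 4.71 + log(1.38/0.46)

pH = 5.19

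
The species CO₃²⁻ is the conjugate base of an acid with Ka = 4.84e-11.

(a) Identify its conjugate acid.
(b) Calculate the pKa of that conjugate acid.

(a) The conjugate acid is formed by adding one H⁺ to CO₃²⁻, giving HCO₃⁻. (b) pKa = -log(Ka) = -log(4.84e-11) = 10.32.

Conjugate acid: HCO₃⁻; pK_a = 10.32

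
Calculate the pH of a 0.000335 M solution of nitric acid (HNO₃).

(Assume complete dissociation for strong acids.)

[H⁺] = 0.000335 M for strong acid. pH = -log[H⁺] = -log(0.000335)

pH = 3.47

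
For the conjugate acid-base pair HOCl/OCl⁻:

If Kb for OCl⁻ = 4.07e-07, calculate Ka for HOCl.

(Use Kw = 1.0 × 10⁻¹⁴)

For a conjugate pair Ka × Kb = Kw, so Ka = Kw/Kb = 1.0 × 10⁻¹⁴ / 4.07e-07 = 2.46e-08.

K_a = 2.46e-08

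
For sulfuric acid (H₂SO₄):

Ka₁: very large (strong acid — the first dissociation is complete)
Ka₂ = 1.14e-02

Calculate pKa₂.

pKa₂ = -log(Ka₂) = -log(1.14e-02) = 1.94.

pK_{a2} = 1.94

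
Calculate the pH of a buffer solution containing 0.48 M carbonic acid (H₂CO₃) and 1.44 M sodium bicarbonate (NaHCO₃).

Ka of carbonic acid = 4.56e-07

pKa = -log(4.56e-07) = 6.34. pH = pKa + log([A⁻]/[HA]) = 6.34 + log(1.44/0.48)

pH = 6.82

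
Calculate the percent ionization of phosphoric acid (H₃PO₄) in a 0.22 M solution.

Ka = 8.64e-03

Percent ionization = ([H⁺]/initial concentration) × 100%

Using Ka equilibrium: x² + Ka×x - Ka×C = 0. Solving: [H⁺] = 3.9492e-02. Percent = (3.9492e-02/0.22) × 100

Percent ionization = 18%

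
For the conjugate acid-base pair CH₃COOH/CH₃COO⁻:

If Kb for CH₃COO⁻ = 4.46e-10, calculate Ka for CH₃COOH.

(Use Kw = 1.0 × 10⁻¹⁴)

For a conjugate pair Ka × Kb = Kw, so Ka = Kw/Kb = 1.0 × 10⁻¹⁴ / 4.46e-10 = 2.24e-05.

K_a = 2.24e-05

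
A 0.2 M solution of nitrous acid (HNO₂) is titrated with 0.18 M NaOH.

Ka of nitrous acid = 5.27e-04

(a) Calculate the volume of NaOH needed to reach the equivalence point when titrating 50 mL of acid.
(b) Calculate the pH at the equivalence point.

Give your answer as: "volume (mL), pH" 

moles acid = 0.2 × 50/1000 = 0.01 mol; V_base = moles/0.18 × 1000 = 55.6 mL. At equivalence only the conjugate base is present: [A⁻] = 0.01/0.106 = 9.4737e-02 M. Kb = Kw/Ka = 1.90e-11; [OH⁻] = √(Kb × [A⁻]) = 1.3408e-06; pOH = 5.87; pH = 14 - pOH = 8.13.

V = 55.6 mL, pH = 8.13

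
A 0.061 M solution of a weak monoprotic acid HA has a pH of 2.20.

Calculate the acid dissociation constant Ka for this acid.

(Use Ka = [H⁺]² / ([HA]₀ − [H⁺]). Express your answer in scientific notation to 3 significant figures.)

[H⁺] = 10^(−pH) = 10^(−2.20) = 6.310e-03 M. For HA ⇌ H⁺ + A⁻, Ka = [H⁺][A⁻]/[HA] = [H⁺]² / ([HA]₀ − [H⁺]) = (6.310e-03)² / (0.061 − 6.310e-03) = 7.28e-04.

K_a = 7.28e-04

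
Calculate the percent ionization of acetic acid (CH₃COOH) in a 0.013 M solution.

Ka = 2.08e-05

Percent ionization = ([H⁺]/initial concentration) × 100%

Using Ka equilibrium: x² + Ka×x - Ka×C = 0. Solving: [H⁺] = 5.0970e-04. Percent = (5.0970e-04/0.013) × 100

Percent ionization = 3.92%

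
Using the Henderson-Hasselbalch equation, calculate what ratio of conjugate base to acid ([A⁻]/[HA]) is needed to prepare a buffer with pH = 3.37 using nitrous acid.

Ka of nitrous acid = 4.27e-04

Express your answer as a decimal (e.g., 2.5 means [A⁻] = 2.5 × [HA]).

pKa = -log(4.27e-04) = 3.3696. pH = pKa + log([A⁻]/[HA]), so log([A⁻]/[HA]) = pH − pKa = 3.37 − 3.3696 = 0.0004. [A⁻]/[HA] = 10^(0.0004) = 1.00

[A⁻]/[HA] = 1.00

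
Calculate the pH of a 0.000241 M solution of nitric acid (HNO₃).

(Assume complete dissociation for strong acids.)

[H⁺] = 0.000241 M for strong acid. pH = -log[H⁺] = -log(0.000241)

pH = 3.62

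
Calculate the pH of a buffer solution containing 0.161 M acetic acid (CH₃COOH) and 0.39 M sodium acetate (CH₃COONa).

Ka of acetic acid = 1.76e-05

pKa = -log(1.76e-05) = 4.75. pH = pKa + log([A⁻]/[HA]) = 4.75 + log(0.39/0.161)

pH = 5.14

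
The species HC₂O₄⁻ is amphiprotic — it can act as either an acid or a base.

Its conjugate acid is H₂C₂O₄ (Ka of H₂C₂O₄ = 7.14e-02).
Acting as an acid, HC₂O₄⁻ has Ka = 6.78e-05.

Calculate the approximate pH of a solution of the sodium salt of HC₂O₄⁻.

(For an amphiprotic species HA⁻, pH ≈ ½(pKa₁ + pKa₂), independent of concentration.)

pKa₁ = -log(7.14e-02) = 1.15; pKa₂ = -log(6.78e-05) = 4.17. For an amphiprotic species, pH ≈ ½(pKa₁ + pKa₂) = ½(1.15 + 4.17) = 2.66.

pH = 2.66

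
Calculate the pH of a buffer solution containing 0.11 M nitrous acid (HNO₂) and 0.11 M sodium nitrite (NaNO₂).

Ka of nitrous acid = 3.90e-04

pKa = -log(3.90e-04) = 3.41. pH = pKa + log([A⁻]/[HA]) = 3.41 + log(0.11/0.11)

pH = 3.41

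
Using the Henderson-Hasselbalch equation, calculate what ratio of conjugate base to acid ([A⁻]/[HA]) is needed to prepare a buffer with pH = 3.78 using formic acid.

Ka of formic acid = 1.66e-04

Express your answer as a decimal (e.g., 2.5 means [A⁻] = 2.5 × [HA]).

pKa = -log(1.66e-04) = 3.7799. pH = pKa + log([A⁻]/[HA]), so log([A⁻]/[HA]) = pH − pKa = 3.78 − 3.7799 = 0.0001. [A⁻]/[HA] = 10^(0.0001) = 1.00

[A⁻]/[HA] = 1.00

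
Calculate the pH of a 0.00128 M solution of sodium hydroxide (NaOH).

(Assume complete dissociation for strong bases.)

[OH⁻] = 0.00128 M for strong base. pOH = -log[OH⁻] = 2.89, pH = 14 - pOH

pH = 11.11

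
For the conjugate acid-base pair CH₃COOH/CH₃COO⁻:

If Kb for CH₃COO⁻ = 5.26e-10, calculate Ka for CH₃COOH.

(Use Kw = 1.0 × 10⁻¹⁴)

For a conjugate pair Ka × Kb = Kw, so Ka = Kw/Kb = 1.0 × 10⁻¹⁴ / 5.26e-10 = 1.90e-05.

K_a = 1.90e-05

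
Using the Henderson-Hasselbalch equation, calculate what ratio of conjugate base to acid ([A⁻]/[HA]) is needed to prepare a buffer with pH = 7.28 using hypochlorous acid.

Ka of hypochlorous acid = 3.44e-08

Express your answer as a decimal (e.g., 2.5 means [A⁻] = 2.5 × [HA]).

pKa = -log(3.44e-08) = 7.4634. pH = pKa + log([A⁻]/[HA]), so log([A⁻]/[HA]) = pH − pKa = 7.28 − 7.4634 = -0.1834. [A⁻]/[HA] = 10^(-0.1834) = 0.655

[A⁻]/[HA] = 0.655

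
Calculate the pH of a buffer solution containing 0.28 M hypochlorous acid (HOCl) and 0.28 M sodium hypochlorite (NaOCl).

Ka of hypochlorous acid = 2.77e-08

pKa = -log(2.77e-08) = 7.56. pH = pKa + log([A⁻]/[HA]) = 7.56 + log(0.28/0.28)

pH = 7.56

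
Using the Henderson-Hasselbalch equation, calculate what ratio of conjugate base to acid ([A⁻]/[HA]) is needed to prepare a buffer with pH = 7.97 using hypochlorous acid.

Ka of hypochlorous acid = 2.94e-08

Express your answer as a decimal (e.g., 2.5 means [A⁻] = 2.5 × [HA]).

pKa = -log(2.94e-08) = 7.5317. pH = pKa + log([A⁻]/[HA]), so log([A⁻]/[HA]) = pH − pKa = 7.97 − 7.5317 = 0.4383. [A⁻]/[HA] = 10^(0.4383) = 2.74

[A⁻]/[HA] = 2.74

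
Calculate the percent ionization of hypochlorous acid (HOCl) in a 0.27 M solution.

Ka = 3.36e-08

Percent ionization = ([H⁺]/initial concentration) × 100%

Using Ka equilibrium: x² + Ka×x - Ka×C = 0. Solving: [H⁺] = 9.5230e-05. Percent = (9.5230e-05/0.27) × 100

Percent ionization = 0.0353%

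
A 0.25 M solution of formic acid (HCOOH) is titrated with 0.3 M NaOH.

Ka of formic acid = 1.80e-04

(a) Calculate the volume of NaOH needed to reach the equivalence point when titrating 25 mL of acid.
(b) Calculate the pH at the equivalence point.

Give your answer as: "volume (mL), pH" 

moles acid = 0.25 × 25/1000 = 0.00625 mol; V_base = moles/0.3 × 1000 = 20.8 mL. At equivalence only the conjugate base is present: [A⁻] = 0.00625/0.046 = 1.3636e-01 M. Kb = Kw/Ka = 5.56e-11; [OH⁻] = √(Kb × [A⁻]) = 2.7524e-06; pOH = 5.56; pH = 14 - pOH = 8.44.

V = 20.8 mL, pH = 8.44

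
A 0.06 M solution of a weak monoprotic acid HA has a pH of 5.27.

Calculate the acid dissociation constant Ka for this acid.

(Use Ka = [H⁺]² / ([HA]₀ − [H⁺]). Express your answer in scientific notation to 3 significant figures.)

[H⁺] = 10^(−pH) = 10^(−5.27) = 5.370e-06 M. For HA ⇌ H⁺ + A⁻, Ka = [H⁺][A⁻]/[HA] = [H⁺]² / ([HA]₀ − [H⁺]) = (5.370e-06)² / (0.06 − 5.370e-06) = 4.81e-10.

K_a = 4.81e-10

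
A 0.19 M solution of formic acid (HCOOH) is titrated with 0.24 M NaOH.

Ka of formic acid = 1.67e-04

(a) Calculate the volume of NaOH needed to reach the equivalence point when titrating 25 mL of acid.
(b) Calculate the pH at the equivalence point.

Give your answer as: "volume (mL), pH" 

moles acid = 0.19 × 25/1000 = 0.00475 mol; V_base = moles/0.24 × 1000 = 19.8 mL. At equivalence only the conjugate base is present: [A⁻] = 0.00475/0.045 = 1.0605e-01 M. Kb = Kw/Ka = 5.99e-11; [OH⁻] = √(Kb × [A⁻]) = 2.5199e-06; pOH = 5.60; pH = 14 - pOH = 8.40.

V = 19.8 mL, pH = 8.40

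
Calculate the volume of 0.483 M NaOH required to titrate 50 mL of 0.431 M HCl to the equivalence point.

At equivalence: moles acid = moles base. moles HCl = 0.431 × 50/1000 = 0.02155 mol. V_base = moles / 0.483 × 1000 = 44.6 mL.

V_{base} = 44.6 mL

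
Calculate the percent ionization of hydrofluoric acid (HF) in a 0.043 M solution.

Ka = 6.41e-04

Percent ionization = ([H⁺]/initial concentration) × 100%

Using Ka equilibrium: x² + Ka×x - Ka×C = 0. Solving: [H⁺] = 4.9393e-03. Percent = (4.9393e-03/0.043) × 100

Percent ionization = 11.5%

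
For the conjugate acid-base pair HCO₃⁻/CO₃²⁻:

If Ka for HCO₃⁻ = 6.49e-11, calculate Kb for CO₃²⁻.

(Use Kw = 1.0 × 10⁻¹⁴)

For a conjugate pair Ka × Kb = Kw, so Kb = Kw/Ka = 1.0 × 10⁻¹⁴ / 6.49e-11 = 1.54e-04.

K_b = 1.54e-04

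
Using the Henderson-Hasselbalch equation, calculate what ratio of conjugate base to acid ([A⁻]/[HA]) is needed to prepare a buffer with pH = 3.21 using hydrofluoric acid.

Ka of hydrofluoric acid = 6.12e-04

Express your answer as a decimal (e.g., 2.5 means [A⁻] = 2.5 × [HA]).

pKa = -log(6.12e-04) = 3.2132. pH = pKa + log([A⁻]/[HA]), so log([A⁻]/[HA]) = pH − pKa = 3.21 − 3.2132 = -0.0032. [A⁻]/[HA] = 10^(-0.0032) = 0.993

[A⁻]/[HA] = 0.993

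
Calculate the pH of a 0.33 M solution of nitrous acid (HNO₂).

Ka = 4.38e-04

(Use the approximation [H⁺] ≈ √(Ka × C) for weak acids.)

[H⁺] = √(Ka × C) = √(4.38e-04 × 0.33) = 1.2022e-02. pH = -log(1.2022e-02)

pH = 1.92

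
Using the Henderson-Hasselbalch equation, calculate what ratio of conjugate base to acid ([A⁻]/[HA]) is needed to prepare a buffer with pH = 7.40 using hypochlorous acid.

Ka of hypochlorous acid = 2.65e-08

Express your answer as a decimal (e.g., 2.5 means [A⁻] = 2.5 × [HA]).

pKa = -log(2.65e-08) = 7.5768. pH = pKa + log([A⁻]/[HA]), so log([A⁻]/[HA]) = pH − pKa = 7.40 − 7.5768 = -0.1768. [A⁻]/[HA] = 10^(-0.1768) = 0.666

[A⁻]/[HA] = 0.666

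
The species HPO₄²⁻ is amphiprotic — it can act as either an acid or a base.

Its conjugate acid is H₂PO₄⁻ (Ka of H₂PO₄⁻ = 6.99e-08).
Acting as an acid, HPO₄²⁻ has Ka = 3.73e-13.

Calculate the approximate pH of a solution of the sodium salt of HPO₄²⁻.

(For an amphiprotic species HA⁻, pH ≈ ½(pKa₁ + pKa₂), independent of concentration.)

pKa₁ = -log(6.99e-08) = 7.16; pKa₂ = -log(3.73e-13) = 12.43. For an amphiprotic species, pH ≈ ½(pKa₁ + pKa₂) = ½(7.16 + 12.43) = 9.79.

pH = 9.79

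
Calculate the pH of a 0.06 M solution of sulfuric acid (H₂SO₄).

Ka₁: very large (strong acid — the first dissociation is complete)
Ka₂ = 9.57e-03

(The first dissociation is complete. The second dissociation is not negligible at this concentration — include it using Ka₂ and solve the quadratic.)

First dissociation is complete: [H⁺]₀ = [HSO₄⁻]₀ = C = 0.06 M. Second dissociation HSO₄⁻ ⇌ H⁺ + SO₄²⁻: let x = [SO₄²⁻]. Ka₂ = (C + x)·x / (C − x) = 9.57e-03 → x² + (C + Ka₂)·x − Ka₂·C = 0 → x² + 0.06957·x − 5.742e-04 = 0. x = (−0.06957 + √(0.06957² + 4 × 5.742e-04)) / 2 = 7.4547e-03 M. [H⁺] = C + x = 0.06 + 7.4547e-03 = 6.7455e-02 M. pH = -log(6.7455e-02) = 1.17.

pH = 1.17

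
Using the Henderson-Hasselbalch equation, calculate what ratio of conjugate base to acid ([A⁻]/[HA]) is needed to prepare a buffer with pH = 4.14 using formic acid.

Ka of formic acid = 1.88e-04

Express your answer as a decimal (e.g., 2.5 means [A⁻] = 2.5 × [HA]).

pKa = -log(1.88e-04) = 3.7258. pH = pKa + log([A⁻]/[HA]), so log([A⁻]/[HA]) = pH − pKa = 4.14 − 3.7258 = 0.4142. [A⁻]/[HA] = 10^(0.4142) = 2.60

[A⁻]/[HA] = 2.60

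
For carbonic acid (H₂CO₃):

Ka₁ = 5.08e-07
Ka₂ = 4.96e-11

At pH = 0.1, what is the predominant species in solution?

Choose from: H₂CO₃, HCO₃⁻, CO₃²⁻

pKa₁ = 6.29, pKa₂ = 10.30. For a polyprotic acid the predominant species crosses at each pKa: below pKa_n the protonated form dominates, above it the deprotonated form does. At pH = 0.1, the predominant species is H₂CO₃.

H₂CO₃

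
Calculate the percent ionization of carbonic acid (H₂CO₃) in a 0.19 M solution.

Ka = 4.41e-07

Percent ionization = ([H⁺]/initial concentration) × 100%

Using Ka equilibrium: x² + Ka×x - Ka×C = 0. Solving: [H⁺] = 2.8924e-04. Percent = (2.8924e-04/0.19) × 100

Percent ionization = 0.152%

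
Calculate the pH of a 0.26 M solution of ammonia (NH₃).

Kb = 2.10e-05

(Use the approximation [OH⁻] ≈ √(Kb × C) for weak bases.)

[OH⁻] = √(Kb × C) = √(2.10e-05 × 0.26) = 2.3367e-03. pOH = 2.63, pH = 14 - pOH

pH = 11.37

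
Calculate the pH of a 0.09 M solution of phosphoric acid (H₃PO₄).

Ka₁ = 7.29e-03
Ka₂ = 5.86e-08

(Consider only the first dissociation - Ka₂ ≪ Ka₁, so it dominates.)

First dissociation dominates. From Ka₁ = [H⁺][HA⁻]/[H₂A], x² + Ka₁·x − Ka₁·C = 0 with C = 0.09 M and Ka₁ = 7.29e-03. Solving: [H⁺] = (−Ka₁ + √(Ka₁² + 4·Ka₁·C)) / 2 = 2.2227e-02 M. pH = -log(2.2227e-02) = 1.65.

pH = 1.65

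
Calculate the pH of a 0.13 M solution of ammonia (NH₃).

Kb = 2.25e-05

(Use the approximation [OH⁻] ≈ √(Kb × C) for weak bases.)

[OH⁻] = √(Kb × C) = √(2.25e-05 × 0.13) = 1.7103e-03. pOH = 2.77, pH = 14 - pOH

pH = 11.23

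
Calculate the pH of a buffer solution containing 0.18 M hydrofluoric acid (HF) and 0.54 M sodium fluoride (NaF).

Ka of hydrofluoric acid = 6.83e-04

pKa = -log(6.83e-04) = 3.17. pH = pKa + log([A⁻]/[HA]) = 3.17 + log(0.54/0.18)

pH = 3.64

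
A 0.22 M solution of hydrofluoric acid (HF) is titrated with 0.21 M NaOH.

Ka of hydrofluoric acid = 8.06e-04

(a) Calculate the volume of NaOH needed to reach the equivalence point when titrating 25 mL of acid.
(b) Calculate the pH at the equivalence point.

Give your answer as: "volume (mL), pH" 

moles acid = 0.22 × 25/1000 = 0.0055 mol; V_base = moles/0.21 × 1000 = 26.2 mL. At equivalence only the conjugate base is present: [A⁻] = 0.0055/0.051 = 1.0744e-01 M. Kb = Kw/Ka = 1.24e-11; [OH⁻] = √(Kb × [A⁻]) = 1.1546e-06; pOH = 5.94; pH = 14 - pOH = 8.06.

V = 26.2 mL, pH = 8.06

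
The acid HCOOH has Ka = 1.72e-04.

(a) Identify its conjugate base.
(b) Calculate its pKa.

(a) The conjugate base is formed by removing one H⁺ from HCOOH, giving HCOO⁻. (b) pKa = -log(Ka) = -log(1.72e-04) = 3.76.

Conjugate base: HCOO⁻; pK_a = 3.76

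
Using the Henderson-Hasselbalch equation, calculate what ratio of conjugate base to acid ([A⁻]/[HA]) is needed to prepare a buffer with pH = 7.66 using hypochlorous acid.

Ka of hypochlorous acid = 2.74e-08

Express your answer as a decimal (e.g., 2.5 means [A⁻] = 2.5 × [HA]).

pKa = -log(2.74e-08) = 7.5622. pH = pKa + log([A⁻]/[HA]), so log([A⁻]/[HA]) = pH − pKa = 7.66 − 7.5622 = 0.0978. [A⁻]/[HA] = 10^(0.0978) = 1.25

[A⁻]/[HA] = 1.25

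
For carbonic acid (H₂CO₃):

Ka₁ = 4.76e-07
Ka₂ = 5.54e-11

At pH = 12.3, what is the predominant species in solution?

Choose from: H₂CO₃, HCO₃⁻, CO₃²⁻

pKa₁ = 6.32, pKa₂ = 10.26. For a polyprotic acid the predominant species crosses at each pKa: below pKa_n the protonated form dominates, above it the deprotonated form does. At pH = 12.3, the predominant species is CO₃²⁻.

CO₃²⁻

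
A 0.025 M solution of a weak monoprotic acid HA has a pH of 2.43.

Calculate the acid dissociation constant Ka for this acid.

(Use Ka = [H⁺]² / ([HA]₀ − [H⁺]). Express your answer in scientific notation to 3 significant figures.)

[H⁺] = 10^(−pH) = 10^(−2.43) = 3.715e-03 M. For HA ⇌ H⁺ + A⁻, Ka = [H⁺][A⁻]/[HA] = [H⁺]² / ([HA]₀ − [H⁺]) = (3.715e-03)² / (0.025 − 3.715e-03) = 6.49e-04.

K_a = 6.49e-04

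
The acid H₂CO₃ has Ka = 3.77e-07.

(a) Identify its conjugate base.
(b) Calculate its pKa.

(a) The conjugate base is formed by removing one H⁺ from H₂CO₃, giving HCO₃⁻. (b) pKa = -log(Ka) = -log(3.77e-07) = 6.42.

Conjugate base: HCO₃⁻; pK_a = 6.42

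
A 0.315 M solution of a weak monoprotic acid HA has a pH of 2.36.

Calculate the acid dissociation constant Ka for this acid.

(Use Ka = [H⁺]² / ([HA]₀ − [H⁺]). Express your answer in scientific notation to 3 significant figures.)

[H⁺] = 10^(−pH) = 10^(−2.36) = 4.365e-03 M. For HA ⇌ H⁺ + A⁻, Ka = [H⁺][A⁻]/[HA] = [H⁺]² / ([HA]₀ − [H⁺]) = (4.365e-03)² / (0.315 − 4.365e-03) = 6.13e-05.

K_a = 6.13e-05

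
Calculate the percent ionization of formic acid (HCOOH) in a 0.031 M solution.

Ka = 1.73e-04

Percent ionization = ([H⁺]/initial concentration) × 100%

Using Ka equilibrium: x² + Ka×x - Ka×C = 0. Solving: [H⁺] = 2.2309e-03. Percent = (2.2309e-03/0.031) × 100

Percent ionization = 7.2%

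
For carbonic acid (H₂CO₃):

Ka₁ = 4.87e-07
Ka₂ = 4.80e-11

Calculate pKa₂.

pKa₂ = -log(Ka₂) = -log(4.80e-11) = 10.32.

pK_{a2} = 10.32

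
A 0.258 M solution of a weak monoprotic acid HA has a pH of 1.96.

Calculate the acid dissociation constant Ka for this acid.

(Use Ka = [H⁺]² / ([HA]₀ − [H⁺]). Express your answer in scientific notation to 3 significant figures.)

[H⁺] = 10^(−pH) = 10^(−1.96) = 1.096e-02 M. For HA ⇌ H⁺ + A⁻, Ka = [H⁺][A⁻]/[HA] = [H⁺]² / ([HA]₀ − [H⁺]) = (1.096e-02)² / (0.258 − 1.096e-02) = 4.87e-04.

K_a = 4.87e-04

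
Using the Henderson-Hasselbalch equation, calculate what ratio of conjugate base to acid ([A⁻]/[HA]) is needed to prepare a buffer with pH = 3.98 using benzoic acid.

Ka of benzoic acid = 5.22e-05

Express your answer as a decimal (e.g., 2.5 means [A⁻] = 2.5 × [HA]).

pKa = -log(5.22e-05) = 4.2823. pH = pKa + log([A⁻]/[HA]), so log([A⁻]/[HA]) = pH − pKa = 3.98 − 4.2823 = -0.3023. [A⁻]/[HA] = 10^(-0.3023) = 0.499

[A⁻]/[HA] = 0.499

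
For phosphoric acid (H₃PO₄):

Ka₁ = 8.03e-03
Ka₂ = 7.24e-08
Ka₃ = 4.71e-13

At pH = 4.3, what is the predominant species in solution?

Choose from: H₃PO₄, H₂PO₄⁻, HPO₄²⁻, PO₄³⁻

pKa₁ = 2.10, pKa₂ = 7.14, pKa₃ = 12.33. For a polyprotic acid the predominant species crosses at each pKa: below pKa_n the protonated form dominates, above it the deprotonated form does. At pH = 4.3, the predominant species is H₂PO₄⁻.

H₂PO₄⁻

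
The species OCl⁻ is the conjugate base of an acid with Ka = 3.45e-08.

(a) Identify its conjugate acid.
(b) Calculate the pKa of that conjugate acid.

(a) The conjugate acid is formed by adding one H⁺ to OCl⁻, giving HOCl. (b) pKa = -log(Ka) = -log(3.45e-08) = 7.46.

Conjugate acid: HOCl; pK_a = 7.46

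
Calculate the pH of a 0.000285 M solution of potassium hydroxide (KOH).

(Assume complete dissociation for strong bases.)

[OH⁻] = 0.000285 M for strong base. pOH = -log[OH⁻] = 3.55, pH = 14 - pOH

pH = 10.45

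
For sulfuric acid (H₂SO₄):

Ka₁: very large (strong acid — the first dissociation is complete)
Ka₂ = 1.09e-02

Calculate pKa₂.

pKa₂ = -log(Ka₂) = -log(1.09e-02) = 1.96.

pK_{a2} = 1.96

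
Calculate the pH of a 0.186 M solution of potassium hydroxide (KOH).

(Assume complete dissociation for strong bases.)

[OH⁻] = 0.186 M for strong base. pOH = -log[OH⁻] = 0.73, pH = 14 - pOH

pH = 13.27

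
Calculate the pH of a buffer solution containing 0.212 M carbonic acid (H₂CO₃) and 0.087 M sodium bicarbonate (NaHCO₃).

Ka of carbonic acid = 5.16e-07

pKa = -log(5.16e-07) = 6.29. pH = pKa + log([A⁻]/[HA]) = 6.29 + log(0.087/0.212)

pH = 5.90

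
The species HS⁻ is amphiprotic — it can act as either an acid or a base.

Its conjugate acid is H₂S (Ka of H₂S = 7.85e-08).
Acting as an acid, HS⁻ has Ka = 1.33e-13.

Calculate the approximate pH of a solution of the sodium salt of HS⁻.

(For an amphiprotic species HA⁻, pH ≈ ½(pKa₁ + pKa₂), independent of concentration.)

pKa₁ = -log(7.85e-08) = 7.11; pKa₂ = -log(1.33e-13) = 12.88. For an amphiprotic species, pH ≈ ½(pKa₁ + pKa₂) = ½(7.11 + 12.88) = 9.99.

pH = 9.99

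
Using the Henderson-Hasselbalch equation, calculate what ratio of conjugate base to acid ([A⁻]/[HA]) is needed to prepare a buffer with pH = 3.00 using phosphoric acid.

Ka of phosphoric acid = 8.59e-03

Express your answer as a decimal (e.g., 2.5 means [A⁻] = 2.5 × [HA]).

pKa = -log(8.59e-03) = 2.0660. pH = pKa + log([A⁻]/[HA]), so log([A⁻]/[HA]) = pH − pKa = 3.00 − 2.0660 = 0.9340. [A⁻]/[HA] = 10^(0.9340) = 8.59

[A⁻]/[HA] = 8.59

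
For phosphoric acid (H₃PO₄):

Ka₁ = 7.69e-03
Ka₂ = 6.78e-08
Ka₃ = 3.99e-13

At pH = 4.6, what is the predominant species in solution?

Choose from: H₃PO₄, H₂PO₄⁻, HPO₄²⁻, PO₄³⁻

pKa₁ = 2.11, pKa₂ = 7.17, pKa₃ = 12.40. For a polyprotic acid the predominant species crosses at each pKa: below pKa_n the protonated form dominates, above it the deprotonated form does. At pH = 4.6, the predominant species is H₂PO₄⁻.

H₂PO₄⁻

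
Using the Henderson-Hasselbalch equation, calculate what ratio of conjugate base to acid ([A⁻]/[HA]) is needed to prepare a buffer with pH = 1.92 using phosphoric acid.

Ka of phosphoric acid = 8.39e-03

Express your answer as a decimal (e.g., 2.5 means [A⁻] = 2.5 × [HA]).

pKa = -log(8.39e-03) = 2.0762. pH = pKa + log([A⁻]/[HA]), so log([A⁻]/[HA]) = pH − pKa = 1.92 − 2.0762 = -0.1562. [A⁻]/[HA] = 10^(-0.1562) = 0.698

[A⁻]/[HA] = 0.698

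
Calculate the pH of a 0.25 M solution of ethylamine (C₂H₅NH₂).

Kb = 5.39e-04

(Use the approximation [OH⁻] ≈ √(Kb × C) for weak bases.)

[OH⁻] = √(Kb × C) = √(5.39e-04 × 0.25) = 1.1608e-02. pOH = 1.94, pH = 14 - pOH

pH = 12.06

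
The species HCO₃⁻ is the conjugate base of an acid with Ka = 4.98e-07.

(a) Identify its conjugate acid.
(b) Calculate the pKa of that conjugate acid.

(a) The conjugate acid is formed by adding one H⁺ to HCO₃⁻, giving H₂CO₃. (b) pKa = -log(Ka) = -log(4.98e-07) = 6.30.

Conjugate acid: H₂CO₃; pK_a = 6.30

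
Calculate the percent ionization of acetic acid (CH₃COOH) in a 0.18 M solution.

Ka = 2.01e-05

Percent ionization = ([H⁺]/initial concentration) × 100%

Using Ka equilibrium: x² + Ka×x - Ka×C = 0. Solving: [H⁺] = 1.8921e-03. Percent = (1.8921e-03/0.18) × 100

Percent ionization = 1.05%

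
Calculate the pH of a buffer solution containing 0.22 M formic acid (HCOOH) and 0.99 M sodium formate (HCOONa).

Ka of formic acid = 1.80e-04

pKa = -log(1.80e-04) = 3.74. pH = pKa + log([A⁻]/[HA]) = 3.74 + log(0.99/0.22)

pH = 4.40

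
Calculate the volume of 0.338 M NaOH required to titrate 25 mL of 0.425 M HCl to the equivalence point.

At equivalence: moles acid = moles base. moles HCl = 0.425 × 25/1000 = 0.01063 mol. V_base = moles / 0.338 × 1000 = 31.4 mL.

V_{base} = 31.4 mL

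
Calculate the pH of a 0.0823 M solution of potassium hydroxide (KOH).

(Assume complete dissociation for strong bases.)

[OH⁻] = 0.0823 M for strong base. pOH = -log[OH⁻] = 1.08, pH = 14 - pOH

pH = 12.92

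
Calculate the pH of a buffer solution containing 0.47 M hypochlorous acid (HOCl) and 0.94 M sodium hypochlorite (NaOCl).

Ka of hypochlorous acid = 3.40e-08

pKa = -log(3.40e-08) = 7.47. pH = pKa + log([A⁻]/[HA]) = 7.47 + log(0.94/0.47)

pH = 7.77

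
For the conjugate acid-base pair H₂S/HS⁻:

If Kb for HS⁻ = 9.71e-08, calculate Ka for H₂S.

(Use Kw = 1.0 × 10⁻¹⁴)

For a conjugate pair Ka × Kb = Kw, so Ka = Kw/Kb = 1.0 × 10⁻¹⁴ / 9.71e-08 = 1.03e-07.

K_a = 1.03e-07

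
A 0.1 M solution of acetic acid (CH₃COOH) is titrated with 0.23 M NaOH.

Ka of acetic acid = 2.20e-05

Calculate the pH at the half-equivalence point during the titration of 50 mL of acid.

At half-equivalence [HA] = [A⁻], so Henderson-Hasselbalch gives pH = pKa = -log(2.20e-05) = 4.66.

pH = pKa = 4.66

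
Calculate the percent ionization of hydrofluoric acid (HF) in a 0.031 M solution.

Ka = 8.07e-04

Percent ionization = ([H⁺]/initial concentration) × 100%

Using Ka equilibrium: x² + Ka×x - Ka×C = 0. Solving: [H⁺] = 4.6144e-03. Percent = (4.6144e-03/0.031) × 100

Percent ionization = 14.9%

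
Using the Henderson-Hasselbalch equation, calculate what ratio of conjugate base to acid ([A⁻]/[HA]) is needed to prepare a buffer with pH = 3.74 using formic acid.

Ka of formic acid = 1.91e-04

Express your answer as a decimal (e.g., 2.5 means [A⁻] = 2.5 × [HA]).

pKa = -log(1.91e-04) = 3.7190. pH = pKa + log([A⁻]/[HA]), so log([A⁻]/[HA]) = pH − pKa = 3.74 − 3.7190 = 0.0210. [A⁻]/[HA] = 10^(0.0210) = 1.05

[A⁻]/[HA] = 1.05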